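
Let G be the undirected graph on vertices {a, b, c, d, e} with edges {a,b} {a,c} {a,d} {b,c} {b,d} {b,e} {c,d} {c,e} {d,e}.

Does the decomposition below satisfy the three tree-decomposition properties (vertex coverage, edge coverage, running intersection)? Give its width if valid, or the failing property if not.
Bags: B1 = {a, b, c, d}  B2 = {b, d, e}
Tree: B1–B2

No — edge (c,e) lies in no bag.

A tree decomposition must satisfy three properties: every vertex lies in some bag; for every edge, both endpoints lie together in some bag; and for every vertex, the bags containing it form a connected subtree. Here edge (c,e) lies in no bag, so the decomposition is invalid.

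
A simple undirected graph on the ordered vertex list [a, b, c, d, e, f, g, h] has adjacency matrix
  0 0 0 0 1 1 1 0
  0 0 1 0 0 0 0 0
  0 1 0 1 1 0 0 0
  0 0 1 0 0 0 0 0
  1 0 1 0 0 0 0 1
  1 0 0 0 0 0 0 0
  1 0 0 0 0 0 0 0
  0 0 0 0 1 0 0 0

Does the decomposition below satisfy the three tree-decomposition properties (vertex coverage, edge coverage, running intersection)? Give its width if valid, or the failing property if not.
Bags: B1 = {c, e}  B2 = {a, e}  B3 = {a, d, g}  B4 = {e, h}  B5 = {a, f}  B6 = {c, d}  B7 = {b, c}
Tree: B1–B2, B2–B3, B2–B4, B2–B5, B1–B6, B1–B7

No — bags containing vertex d are not connected in the tree.

A tree decomposition must satisfy three properties: every vertex lies in some bag; for every edge, both endpoints lie together in some bag; and for every vertex, the bags containing it form a connected subtree. Here bags containing vertex d are not connected in the tree, so the decomposition is invalid.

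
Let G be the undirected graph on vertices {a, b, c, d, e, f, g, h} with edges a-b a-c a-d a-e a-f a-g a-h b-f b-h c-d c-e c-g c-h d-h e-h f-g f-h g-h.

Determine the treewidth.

3

A width-3 tree decomposition is:
Bags: B1 = {a, c, g, h}  B2 = {a, f, g, h}  B3 = {a, c, d, h}  B4 = {a, b, f, h}  B5 = {a, c, e, h}
Tree: B1–B2, B1–B3, B2–B4, B1–B5
Every bag has size at most 4, so the width is 4 − 1 = 3 and tw(G) ≤ 3. On the other hand G contains the 4-clique {a, c, d, h}. A clique must lie in a single bag of any decomposition, so no decomposition can have width below 3. Hence tw(G) = 3 exactly.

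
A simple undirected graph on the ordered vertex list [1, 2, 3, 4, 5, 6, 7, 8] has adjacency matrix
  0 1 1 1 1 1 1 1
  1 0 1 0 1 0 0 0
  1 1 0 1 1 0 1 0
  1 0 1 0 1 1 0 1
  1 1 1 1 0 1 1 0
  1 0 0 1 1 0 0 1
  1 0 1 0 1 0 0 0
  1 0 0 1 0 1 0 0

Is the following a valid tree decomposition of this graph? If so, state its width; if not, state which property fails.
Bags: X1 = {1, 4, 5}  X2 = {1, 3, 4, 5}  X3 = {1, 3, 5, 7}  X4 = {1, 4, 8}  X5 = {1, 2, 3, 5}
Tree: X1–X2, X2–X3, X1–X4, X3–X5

No — vertex 6 appears in no bag.

A tree decomposition must satisfy three properties: every vertex lies in some bag; for every edge, both endpoints lie together in some bag; and for every vertex, the bags containing it form a connected subtree. Here vertex 6 appears in no bag, so the decomposition is invalid.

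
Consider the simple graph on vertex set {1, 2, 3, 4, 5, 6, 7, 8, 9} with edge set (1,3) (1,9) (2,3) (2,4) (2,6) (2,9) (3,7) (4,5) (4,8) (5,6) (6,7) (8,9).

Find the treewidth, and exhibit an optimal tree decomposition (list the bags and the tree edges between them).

Treewidth 3.
One optimal decomposition is:
Bags: B1 = {1, 3, 6, 7}  B2 = {1, 2, 3, 6}  B3 = {1, 2, 6, 9}  B4 = {2, 5, 6, 9}  B5 = {2, 4, 5, 9}  B6 = {4, 5, 8, 9}
Tree: B1–B2, B2–B3, B3–B4, B4–B5, B5–B6

Every bag has size at most 4, so the width is 4 − 1 = 3 and tw(G) ≤ 3. For the lower bound: the 4 vertex sets {1,3,7}, {6}, {2}, {4,5,8,9} are disjoint, each induces a connected subgraph, and every pair is joined by at least one edge of G. Contracting each set to a single vertex therefore yields K_{4} as a minor, and since treewidth is minor-monotone, tw(G) ≥ tw(K_{4}) = 3. Therefore the treewidth is 3.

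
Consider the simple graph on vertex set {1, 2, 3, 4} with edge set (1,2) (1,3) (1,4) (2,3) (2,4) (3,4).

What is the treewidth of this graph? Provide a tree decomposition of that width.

Treewidth 3.
One such decomposition:
Bags: B1 = {1, 2, 3, 4}
Tree: (single bag)

A single bag containing all 4 vertices is trivially a valid decomposition of width 3. Conversely, {1, 2, 3, 4} is a clique of size 4, and the vertices of any clique must share a bag in every tree decomposition; so some bag has ≥ 4 vertices and tw(G) ≥ 3. Combining the bounds, tw(G) = 3.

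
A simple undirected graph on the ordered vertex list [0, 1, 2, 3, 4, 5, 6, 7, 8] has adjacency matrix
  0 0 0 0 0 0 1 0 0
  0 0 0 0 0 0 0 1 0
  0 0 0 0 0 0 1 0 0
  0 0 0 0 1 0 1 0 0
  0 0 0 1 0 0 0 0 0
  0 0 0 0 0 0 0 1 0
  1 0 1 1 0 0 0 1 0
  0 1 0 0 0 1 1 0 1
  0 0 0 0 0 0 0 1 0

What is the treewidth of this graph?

A width-1 tree decomposition is:
Bags: B1 = {0, 6}  B2 = {6, 7}  B3 = {3, 6}  B4 = {1, 7}  B5 = {3, 4}  B6 = {7, 8}  B7 = {2, 6}  B8 = {5, 7}
Tree: B1–B2, B2–B3, B2–B4, B3–B5, B4–B6, B1–B7, B4–B8
Each bag holds 2 vertices, so the decomposition has width 1, which upper-bounds the treewidth. Since G has at least one edge (e.g. 0–6), it is not an edgeless graph, so tw(G) ≥ 1. Therefore the treewidth is 1.

1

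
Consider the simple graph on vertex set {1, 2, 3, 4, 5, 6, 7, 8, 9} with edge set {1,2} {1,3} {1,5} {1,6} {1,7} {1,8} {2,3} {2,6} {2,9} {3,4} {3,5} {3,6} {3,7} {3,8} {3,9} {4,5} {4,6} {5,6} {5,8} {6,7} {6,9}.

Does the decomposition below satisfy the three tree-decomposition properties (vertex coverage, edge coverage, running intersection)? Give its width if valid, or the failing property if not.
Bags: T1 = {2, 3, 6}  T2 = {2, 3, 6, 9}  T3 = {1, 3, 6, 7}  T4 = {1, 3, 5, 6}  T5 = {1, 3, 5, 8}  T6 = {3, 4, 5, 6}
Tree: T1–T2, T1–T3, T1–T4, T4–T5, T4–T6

A tree decomposition must satisfy three properties: every vertex lies in some bag; for every edge, both endpoints lie together in some bag; and for every vertex, the bags containing it form a connected subtree. Here edge (1,2) lies in no bag, so the decomposition is invalid.

No — edge (1,2) lies in no bag.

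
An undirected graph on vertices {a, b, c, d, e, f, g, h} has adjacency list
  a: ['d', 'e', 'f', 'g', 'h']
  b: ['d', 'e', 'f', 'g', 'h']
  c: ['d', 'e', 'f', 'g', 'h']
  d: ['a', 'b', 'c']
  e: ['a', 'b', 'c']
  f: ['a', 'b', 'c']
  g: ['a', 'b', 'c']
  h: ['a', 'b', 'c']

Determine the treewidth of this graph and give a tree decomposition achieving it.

The largest bag has 4 vertices, giving width 3; this decomposition certifies tw(G) ≤ 3. For the lower bound: the 4 vertex sets {c,e}, {a,d}, {b}, {f} are disjoint, each induces a connected subgraph, and every pair is joined by at least one edge of G. Contracting each set to a single vertex therefore yields K_{4} as a minor, and since treewidth is minor-monotone, tw(G) ≥ tw(K_{4}) = 3. The upper and lower bounds meet at 3, so that is the treewidth.

Treewidth 3.
One optimal decomposition is:
Bags: B1 = {a, b, c, e}  B2 = {a, b, c, d}  B3 = {a, b, c, f}  B4 = {a, b, c, h}  B5 = {a, b, c, g}
Tree: B1–B2, B2–B3, B3–B4, B4–B5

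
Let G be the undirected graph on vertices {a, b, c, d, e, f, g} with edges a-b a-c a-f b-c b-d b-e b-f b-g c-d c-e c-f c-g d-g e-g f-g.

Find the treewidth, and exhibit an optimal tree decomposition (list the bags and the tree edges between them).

Each bag holds 4 vertices, so the decomposition has width 3, which upper-bounds the treewidth. On the other hand G contains the 4-clique {b, c, d, g}. A clique must lie in a single bag of any decomposition, so no decomposition can have width below 3. Therefore the treewidth is 3.

Treewidth 3.
One optimal decomposition is:
Bags: B1 = {b, c, d, g}  B2 = {b, c, e, g}  B3 = {b, c, f, g}  B4 = {a, b, c, f}
Tree: B1–B2, B1–B3, B3–B4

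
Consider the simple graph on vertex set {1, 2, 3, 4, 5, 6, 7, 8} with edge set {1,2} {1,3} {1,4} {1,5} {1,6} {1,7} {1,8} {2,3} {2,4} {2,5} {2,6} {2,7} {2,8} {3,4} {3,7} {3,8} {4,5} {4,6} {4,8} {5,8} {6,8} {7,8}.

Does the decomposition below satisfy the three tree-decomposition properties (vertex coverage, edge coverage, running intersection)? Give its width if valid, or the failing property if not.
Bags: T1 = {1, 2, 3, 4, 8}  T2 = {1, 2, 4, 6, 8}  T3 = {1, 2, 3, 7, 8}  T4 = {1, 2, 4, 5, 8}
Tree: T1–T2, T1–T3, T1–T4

Yes; width 4.

Every vertex of G appears in some bag (union = {1, 2, 3, 4, 5, 6, 7, 8}); every edge is covered by a bag; and for each vertex v the set of bags containing v is connected in the bag tree. The decomposition is therefore valid. The largest bag has 5 vertices, so the width is 4.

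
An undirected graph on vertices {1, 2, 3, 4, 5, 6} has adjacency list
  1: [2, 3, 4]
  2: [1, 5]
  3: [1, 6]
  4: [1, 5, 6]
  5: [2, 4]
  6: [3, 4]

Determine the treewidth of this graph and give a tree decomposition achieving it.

Every bag has size at most 3, so the width is 3 − 1 = 2 and tw(G) ≤ 2. The edges 2–5–4–1–2 form a cycle, so G is not a tree and its treewidth is at least 2. Therefore the treewidth is 2.

Treewidth 2.
One such decomposition:
Bags: B1 = {1, 2, 5}  B2 = {1, 4, 5}  B3 = {1, 3, 4}  B4 = {3, 4, 6}
Tree: B1–B2, B2–B3, B3–B4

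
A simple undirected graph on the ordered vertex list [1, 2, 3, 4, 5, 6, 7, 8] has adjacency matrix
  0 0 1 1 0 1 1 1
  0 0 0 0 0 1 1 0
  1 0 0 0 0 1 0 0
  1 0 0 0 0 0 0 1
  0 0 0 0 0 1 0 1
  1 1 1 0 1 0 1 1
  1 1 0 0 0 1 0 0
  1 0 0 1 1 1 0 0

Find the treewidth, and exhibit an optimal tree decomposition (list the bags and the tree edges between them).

Treewidth 2.
Bags: B1 = {1, 6, 8}  B2 = {1, 6, 7}  B3 = {1, 4, 8}  B4 = {1, 3, 6}  B5 = {5, 6, 8}  B6 = {2, 6, 7}
Tree: B1–B2, B1–B3, B1–B4, B1–B5, B2–B6

The largest bag has 3 vertices, giving width 2; this decomposition certifies tw(G) ≤ 2. On the other hand G contains the 3-clique {1, 4, 8}. A clique must lie in a single bag of any decomposition, so no decomposition can have width below 2. Hence tw(G) = 2 exactly.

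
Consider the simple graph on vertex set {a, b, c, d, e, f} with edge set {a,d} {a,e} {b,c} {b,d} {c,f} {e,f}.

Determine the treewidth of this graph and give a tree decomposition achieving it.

Treewidth 2.
One optimal decomposition is:
Bags: B1 = {a, e, f}  B2 = {a, d, f}  B3 = {b, d, f}  B4 = {b, c, f}
Tree: B1–B2, B2–B3, B3–B4

Every bag has size at most 3, so the width is 3 − 1 = 2 and tw(G) ≤ 2. The edges f–e–a–d–b–c–f form a cycle, so G is not a tree and its treewidth is at least 2. Hence tw(G) = 2 exactly.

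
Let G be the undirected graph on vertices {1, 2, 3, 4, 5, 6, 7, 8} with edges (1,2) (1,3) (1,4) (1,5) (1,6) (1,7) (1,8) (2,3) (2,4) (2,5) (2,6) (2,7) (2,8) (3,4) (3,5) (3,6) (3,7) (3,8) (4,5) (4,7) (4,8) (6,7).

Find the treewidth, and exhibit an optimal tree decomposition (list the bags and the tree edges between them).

Every bag has size at most 5, so the width is 5 − 1 = 4 and tw(G) ≤ 4. On the other hand G contains the 5-clique {1, 2, 3, 4, 8}. A clique must lie in a single bag of any decomposition, so no decomposition can have width below 4. Therefore the treewidth is 4.

Treewidth 4.
One optimal decomposition is:
Bags: B1 = {1, 2, 3, 4, 7}  B2 = {1, 2, 3, 6, 7}  B3 = {1, 2, 3, 4, 8}  B4 = {1, 2, 3, 4, 5}
Tree: B1–B2, B1–B3, B3–B4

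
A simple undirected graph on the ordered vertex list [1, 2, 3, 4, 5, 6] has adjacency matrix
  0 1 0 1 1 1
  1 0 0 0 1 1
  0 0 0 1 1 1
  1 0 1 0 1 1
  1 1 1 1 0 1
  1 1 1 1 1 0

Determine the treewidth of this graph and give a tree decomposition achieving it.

The largest bag has 4 vertices, giving width 3; this decomposition certifies tw(G) ≤ 3. Conversely, {1, 2, 5, 6} is a clique of size 4, and the vertices of any clique must share a bag in every tree decomposition; so some bag has ≥ 4 vertices and tw(G) ≥ 3. Hence tw(G) = 3 exactly.

Treewidth 3.
Bags: B1 = {1, 2, 5, 6}  B2 = {1, 4, 5, 6}  B3 = {3, 4, 5, 6}
Tree: B1–B2, B2–B3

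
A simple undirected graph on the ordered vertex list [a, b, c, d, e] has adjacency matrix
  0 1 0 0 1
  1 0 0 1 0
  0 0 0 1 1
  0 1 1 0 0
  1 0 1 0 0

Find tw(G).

A width-2 tree decomposition is:
Bags: B1 = {c, d, e}  B2 = {a, d, e}  B3 = {a, b, d}
Tree: B1–B2, B2–B3
Every bag has size at most 3, so the width is 3 − 1 = 2 and tw(G) ≤ 2. The edges d–c–e–a–b–d form a cycle, so G is not a tree and its treewidth is at least 2. The upper and lower bounds meet at 2, so that is the treewidth.

2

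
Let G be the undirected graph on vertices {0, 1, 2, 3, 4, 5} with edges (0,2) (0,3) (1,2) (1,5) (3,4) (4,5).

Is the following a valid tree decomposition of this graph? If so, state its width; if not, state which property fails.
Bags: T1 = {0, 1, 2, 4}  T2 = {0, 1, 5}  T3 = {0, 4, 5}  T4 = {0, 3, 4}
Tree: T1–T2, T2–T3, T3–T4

A tree decomposition must satisfy three properties: every vertex lies in some bag; for every edge, both endpoints lie together in some bag; and for every vertex, the bags containing it form a connected subtree. Here bags containing vertex 4 are not connected in the tree, so the decomposition is invalid.

No — bags containing vertex 4 are not connected in the tree.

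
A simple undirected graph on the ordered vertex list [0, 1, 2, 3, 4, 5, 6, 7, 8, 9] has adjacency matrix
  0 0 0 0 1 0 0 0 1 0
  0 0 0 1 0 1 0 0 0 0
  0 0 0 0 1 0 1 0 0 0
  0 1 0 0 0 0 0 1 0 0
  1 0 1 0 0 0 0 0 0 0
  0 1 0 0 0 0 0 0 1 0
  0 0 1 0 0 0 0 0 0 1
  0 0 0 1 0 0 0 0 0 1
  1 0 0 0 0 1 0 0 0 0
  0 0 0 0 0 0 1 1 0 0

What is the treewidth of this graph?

2

A width-2 tree decomposition is:
Bags: B1 = {2, 6, 9}  B2 = {2, 4, 9}  B3 = {0, 4, 9}  B4 = {0, 8, 9}  B5 = {5, 8, 9}  B6 = {1, 5, 9}  B7 = {1, 3, 9}  B8 = {3, 7, 9}
Tree: B1–B2, B2–B3, B3–B4, B4–B5, B5–B6, B6–B7, B7–B8
Each bag holds 3 vertices, so the decomposition has width 2, which upper-bounds the treewidth. Since 9–6–2–4–0–8–5–1–3–7–9 is a cycle in G, G is not acyclic. Forests are exactly the graphs of treewidth ≤ 1, so tw(G) ≥ 2. The upper and lower bounds meet at 2, so that is the treewidth.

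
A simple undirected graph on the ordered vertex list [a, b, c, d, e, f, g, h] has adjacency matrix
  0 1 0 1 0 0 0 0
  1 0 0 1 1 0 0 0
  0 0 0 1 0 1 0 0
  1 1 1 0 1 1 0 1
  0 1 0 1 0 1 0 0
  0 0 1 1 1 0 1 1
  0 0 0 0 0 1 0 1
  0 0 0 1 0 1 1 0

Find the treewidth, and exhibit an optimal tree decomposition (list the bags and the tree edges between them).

Treewidth 2.
One such decomposition:
Bags: B1 = {c, d, f}  B2 = {d, f, h}  B3 = {d, e, f}  B4 = {b, d, e}  B5 = {f, g, h}  B6 = {a, b, d}
Tree: B1–B2, B2–B3, B3–B4, B2–B5, B4–B6

Each bag holds 3 vertices, so the decomposition has width 2, which upper-bounds the treewidth. On the other hand G contains the 3-clique {a, b, d}. A clique must lie in a single bag of any decomposition, so no decomposition can have width below 2. Therefore the treewidth is 2.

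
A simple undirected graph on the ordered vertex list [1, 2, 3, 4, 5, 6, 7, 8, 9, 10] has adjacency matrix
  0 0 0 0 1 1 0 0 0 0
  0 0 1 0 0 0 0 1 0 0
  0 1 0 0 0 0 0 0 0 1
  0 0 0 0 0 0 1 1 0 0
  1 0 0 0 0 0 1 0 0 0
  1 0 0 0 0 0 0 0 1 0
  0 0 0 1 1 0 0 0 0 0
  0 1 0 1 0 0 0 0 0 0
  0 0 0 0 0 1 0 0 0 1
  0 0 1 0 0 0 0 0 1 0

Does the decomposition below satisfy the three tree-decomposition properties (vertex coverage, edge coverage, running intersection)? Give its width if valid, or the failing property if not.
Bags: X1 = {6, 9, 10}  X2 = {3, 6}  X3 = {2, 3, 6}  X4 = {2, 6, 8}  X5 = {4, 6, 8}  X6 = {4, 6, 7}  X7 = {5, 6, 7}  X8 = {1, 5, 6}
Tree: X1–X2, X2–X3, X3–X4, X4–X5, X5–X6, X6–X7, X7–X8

A tree decomposition must satisfy three properties: every vertex lies in some bag; for every edge, both endpoints lie together in some bag; and for every vertex, the bags containing it form a connected subtree. Here edge (10,3) lies in no bag, so the decomposition is invalid.

No — edge (10,3) lies in no bag.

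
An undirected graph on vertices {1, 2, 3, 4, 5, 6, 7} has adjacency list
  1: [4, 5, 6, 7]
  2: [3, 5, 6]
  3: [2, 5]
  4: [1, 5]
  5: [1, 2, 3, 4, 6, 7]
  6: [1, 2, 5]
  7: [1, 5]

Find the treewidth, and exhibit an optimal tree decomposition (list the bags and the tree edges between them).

Treewidth 2.
One optimal decomposition is:
Bags: B1 = {1, 4, 5}  B2 = {1, 5, 6}  B3 = {2, 5, 6}  B4 = {1, 5, 7}  B5 = {2, 3, 5}
Tree: B1–B2, B2–B3, B1–B4, B3–B5

Each bag holds 3 vertices, so the decomposition has width 2, which upper-bounds the treewidth. For the lower bound, the 3 vertices {1, 4, 5} are pairwise adjacent, and any tree decomposition puts a clique entirely inside one bag — forcing width ≥ 2. Combining the bounds, tw(G) = 2.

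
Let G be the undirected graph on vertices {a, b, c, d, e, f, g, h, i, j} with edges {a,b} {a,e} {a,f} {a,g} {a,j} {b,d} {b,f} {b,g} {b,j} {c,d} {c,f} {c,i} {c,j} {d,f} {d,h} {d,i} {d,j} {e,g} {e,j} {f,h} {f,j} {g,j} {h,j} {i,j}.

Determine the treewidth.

A width-3 tree decomposition is:
Bags: B1 = {c, d, f, j}  B2 = {b, d, f, j}  B3 = {c, d, i, j}  B4 = {a, b, f, j}  B5 = {a, b, g, j}  B6 = {d, f, h, j}  B7 = {a, e, g, j}
Tree: B1–B2, B1–B3, B2–B4, B4–B5, B2–B6, B5–B7
The largest bag has 4 vertices, giving width 3; this decomposition certifies tw(G) ≤ 3. For the lower bound, the 4 vertices {d, f, h, j} are pairwise adjacent, and any tree decomposition puts a clique entirely inside one bag — forcing width ≥ 3. The upper and lower bounds meet at 3, so that is the treewidth.

3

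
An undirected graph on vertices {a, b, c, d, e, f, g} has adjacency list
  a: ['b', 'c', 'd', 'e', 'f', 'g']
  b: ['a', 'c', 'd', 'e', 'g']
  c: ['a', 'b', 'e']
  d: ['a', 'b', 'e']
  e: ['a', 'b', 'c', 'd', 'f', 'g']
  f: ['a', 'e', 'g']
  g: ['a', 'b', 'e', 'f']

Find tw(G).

3

A width-3 tree decomposition is:
Bags: B1 = {a, b, e, g}  B2 = {a, b, d, e}  B3 = {a, b, c, e}  B4 = {a, e, f, g}
Tree: B1–B2, B2–B3, B1–B4
Each bag holds 4 vertices, so the decomposition has width 3, which upper-bounds the treewidth. On the other hand G contains the 4-clique {a, e, f, g}. A clique must lie in a single bag of any decomposition, so no decomposition can have width below 3. Hence tw(G) = 3 exactly.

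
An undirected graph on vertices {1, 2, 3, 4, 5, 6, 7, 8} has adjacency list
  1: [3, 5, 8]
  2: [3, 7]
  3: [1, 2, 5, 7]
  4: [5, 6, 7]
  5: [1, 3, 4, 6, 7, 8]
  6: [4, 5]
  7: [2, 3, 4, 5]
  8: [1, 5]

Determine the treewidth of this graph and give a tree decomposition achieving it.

The largest bag has 3 vertices, giving width 2; this decomposition certifies tw(G) ≤ 2. For the lower bound, the 3 vertices {2, 3, 7} are pairwise adjacent, and any tree decomposition puts a clique entirely inside one bag — forcing width ≥ 2. The upper and lower bounds meet at 2, so that is the treewidth.

Treewidth 2.
Bags: B1 = {4, 5, 6}  B2 = {4, 5, 7}  B3 = {3, 5, 7}  B4 = {1, 3, 5}  B5 = {1, 5, 8}  B6 = {2, 3, 7}
Tree: B1–B2, B2–B3, B3–B4, B4–B5, B3–B6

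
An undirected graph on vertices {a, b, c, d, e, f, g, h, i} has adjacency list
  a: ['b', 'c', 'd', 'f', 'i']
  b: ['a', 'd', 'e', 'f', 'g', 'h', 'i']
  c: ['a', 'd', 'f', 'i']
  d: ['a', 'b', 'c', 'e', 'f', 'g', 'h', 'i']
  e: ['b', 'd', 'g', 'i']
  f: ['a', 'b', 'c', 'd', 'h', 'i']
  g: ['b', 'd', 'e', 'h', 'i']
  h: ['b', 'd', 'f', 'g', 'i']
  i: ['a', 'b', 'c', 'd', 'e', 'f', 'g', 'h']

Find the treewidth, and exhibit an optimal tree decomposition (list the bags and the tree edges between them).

Treewidth 4.
One optimal decomposition is:
Bags: B1 = {b, d, g, h, i}  B2 = {b, d, e, g, i}  B3 = {b, d, f, h, i}  B4 = {a, b, d, f, i}  B5 = {a, c, d, f, i}
Tree: B1–B2, B1–B3, B3–B4, B4–B5

The largest bag has 5 vertices, giving width 4; this decomposition certifies tw(G) ≤ 4. On the other hand G contains the 5-clique {a, c, d, f, i}. A clique must lie in a single bag of any decomposition, so no decomposition can have width below 4. Hence tw(G) = 4 exactly.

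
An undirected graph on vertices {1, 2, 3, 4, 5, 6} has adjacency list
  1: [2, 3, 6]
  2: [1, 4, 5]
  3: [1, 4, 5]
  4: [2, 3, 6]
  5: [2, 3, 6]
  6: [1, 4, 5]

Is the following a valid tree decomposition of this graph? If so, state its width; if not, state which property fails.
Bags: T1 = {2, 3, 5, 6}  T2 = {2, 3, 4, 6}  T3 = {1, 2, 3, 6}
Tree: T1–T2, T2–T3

Yes; width 3.

Every vertex of G appears in some bag (union = {1, 2, 3, 4, 5, 6}); every edge is covered by a bag; and for each vertex v the set of bags containing v is connected in the bag tree. The decomposition is therefore valid. The largest bag has 4 vertices, so the width is 3.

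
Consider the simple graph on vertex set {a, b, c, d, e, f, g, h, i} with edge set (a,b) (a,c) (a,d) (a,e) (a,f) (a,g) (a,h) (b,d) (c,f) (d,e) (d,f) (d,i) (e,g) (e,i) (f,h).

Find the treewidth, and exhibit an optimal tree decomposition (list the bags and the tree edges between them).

Treewidth 2.
Bags: B1 = {a, d, f}  B2 = {a, b, d}  B3 = {a, c, f}  B4 = {a, f, h}  B5 = {a, d, e}  B6 = {d, e, i}  B7 = {a, e, g}
Tree: B1–B2, B1–B3, B1–B4, B2–B5, B5–B6, B5–B7

Every bag has size at most 3, so the width is 3 − 1 = 2 and tw(G) ≤ 2. For the lower bound, the 3 vertices {a, d, e} are pairwise adjacent, and any tree decomposition puts a clique entirely inside one bag — forcing width ≥ 2. Therefore the treewidth is 2.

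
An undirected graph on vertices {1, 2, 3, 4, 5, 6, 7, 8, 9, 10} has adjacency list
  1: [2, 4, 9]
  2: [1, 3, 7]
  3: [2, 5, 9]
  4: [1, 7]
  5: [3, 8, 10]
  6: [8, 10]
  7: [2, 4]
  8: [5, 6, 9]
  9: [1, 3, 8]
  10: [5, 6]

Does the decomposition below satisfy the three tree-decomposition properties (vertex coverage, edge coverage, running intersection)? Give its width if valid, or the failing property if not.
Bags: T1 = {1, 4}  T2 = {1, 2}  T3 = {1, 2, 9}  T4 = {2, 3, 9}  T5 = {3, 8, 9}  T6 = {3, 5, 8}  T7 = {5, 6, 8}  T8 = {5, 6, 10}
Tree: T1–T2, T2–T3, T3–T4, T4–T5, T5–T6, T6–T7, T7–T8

No — vertex 7 appears in no bag.

A tree decomposition must satisfy three properties: every vertex lies in some bag; for every edge, both endpoints lie together in some bag; and for every vertex, the bags containing it form a connected subtree. Here vertex 7 appears in no bag, so the decomposition is invalid.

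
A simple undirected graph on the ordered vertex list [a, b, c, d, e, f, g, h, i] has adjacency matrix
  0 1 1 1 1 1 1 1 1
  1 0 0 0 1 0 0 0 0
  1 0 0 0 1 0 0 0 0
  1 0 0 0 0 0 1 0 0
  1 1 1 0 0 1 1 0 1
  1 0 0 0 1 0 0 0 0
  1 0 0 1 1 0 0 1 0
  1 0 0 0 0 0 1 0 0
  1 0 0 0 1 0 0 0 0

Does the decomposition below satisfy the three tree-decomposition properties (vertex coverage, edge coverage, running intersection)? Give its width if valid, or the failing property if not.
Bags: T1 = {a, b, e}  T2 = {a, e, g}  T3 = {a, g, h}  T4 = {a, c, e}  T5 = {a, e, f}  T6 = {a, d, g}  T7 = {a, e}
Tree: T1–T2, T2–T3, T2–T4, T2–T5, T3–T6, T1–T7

No — vertex i appears in no bag.

A tree decomposition must satisfy three properties: every vertex lies in some bag; for every edge, both endpoints lie together in some bag; and for every vertex, the bags containing it form a connected subtree. Here vertex i appears in no bag, so the decomposition is invalid.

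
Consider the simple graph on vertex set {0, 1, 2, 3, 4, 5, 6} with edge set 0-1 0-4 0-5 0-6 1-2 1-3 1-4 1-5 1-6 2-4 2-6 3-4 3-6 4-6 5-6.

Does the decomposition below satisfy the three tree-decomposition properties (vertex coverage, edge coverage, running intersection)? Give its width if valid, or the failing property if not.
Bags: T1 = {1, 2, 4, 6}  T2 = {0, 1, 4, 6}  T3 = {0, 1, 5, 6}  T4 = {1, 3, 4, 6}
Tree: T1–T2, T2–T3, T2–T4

Vertex coverage: the bags together contain {0, 1, 2, 3, 4, 5, 6}, the full vertex set. Edge coverage: each edge of G has both endpoints in at least one bag. Running intersection: for every vertex, the bags containing it form a connected subtree. All three properties hold, so this is a valid tree decomposition of width max|bag| − 1 = 3, and hence tw(G) ≤ 3.

Yes; width 3.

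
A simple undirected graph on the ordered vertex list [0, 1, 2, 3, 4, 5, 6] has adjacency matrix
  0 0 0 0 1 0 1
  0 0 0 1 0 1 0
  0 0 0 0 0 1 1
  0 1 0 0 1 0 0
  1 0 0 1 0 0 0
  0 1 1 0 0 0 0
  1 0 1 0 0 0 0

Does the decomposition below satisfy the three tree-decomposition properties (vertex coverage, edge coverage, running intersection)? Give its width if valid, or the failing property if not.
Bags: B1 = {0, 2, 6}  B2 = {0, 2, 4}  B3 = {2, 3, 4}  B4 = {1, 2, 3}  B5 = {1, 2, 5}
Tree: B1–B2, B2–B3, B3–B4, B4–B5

Yes; width 2.

Every vertex of G appears in some bag (union = {0, 1, 2, 3, 4, 5, 6}); every edge is covered by a bag; and for each vertex v the set of bags containing v is connected in the bag tree. The decomposition is therefore valid. The largest bag has 3 vertices, so the width is 2.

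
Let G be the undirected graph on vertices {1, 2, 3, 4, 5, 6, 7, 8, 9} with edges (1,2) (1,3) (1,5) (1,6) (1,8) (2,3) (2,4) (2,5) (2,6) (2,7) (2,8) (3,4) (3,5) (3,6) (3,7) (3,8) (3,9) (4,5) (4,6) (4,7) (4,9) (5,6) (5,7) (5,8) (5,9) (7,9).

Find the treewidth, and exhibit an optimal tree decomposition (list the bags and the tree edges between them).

Every bag has size at most 5, so the width is 5 − 1 = 4 and tw(G) ≤ 4. On the other hand G contains the 5-clique {3, 4, 5, 7, 9}. A clique must lie in a single bag of any decomposition, so no decomposition can have width below 4. The upper and lower bounds meet at 4, so that is the treewidth.

Treewidth 4.
One optimal decomposition is:
Bags: B1 = {2, 3, 4, 5, 6}  B2 = {1, 2, 3, 5, 6}  B3 = {2, 3, 4, 5, 7}  B4 = {3, 4, 5, 7, 9}  B5 = {1, 2, 3, 5, 8}
Tree: B1–B2, B1–B3, B3–B4, B2–B5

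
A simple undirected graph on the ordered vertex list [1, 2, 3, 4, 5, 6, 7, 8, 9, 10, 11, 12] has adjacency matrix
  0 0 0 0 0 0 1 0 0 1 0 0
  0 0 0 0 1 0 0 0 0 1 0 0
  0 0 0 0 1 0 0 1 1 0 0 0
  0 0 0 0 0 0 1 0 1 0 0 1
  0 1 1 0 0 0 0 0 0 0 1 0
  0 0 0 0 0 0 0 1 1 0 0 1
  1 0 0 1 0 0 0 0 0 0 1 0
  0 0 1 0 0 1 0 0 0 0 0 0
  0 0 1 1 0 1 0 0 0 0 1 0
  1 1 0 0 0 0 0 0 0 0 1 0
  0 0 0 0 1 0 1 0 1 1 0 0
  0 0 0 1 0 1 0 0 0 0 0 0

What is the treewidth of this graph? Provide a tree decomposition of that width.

Every bag has size at most 4, so the width is 4 − 1 = 3 and tw(G) ≤ 3. For the lower bound: the 4 vertex sets {1,2,10}, {7}, {11}, {3,4,5,9} are disjoint, each induces a connected subgraph, and every pair is joined by at least one edge of G. Contracting each set to a single vertex therefore yields K_{4} as a minor, and since treewidth is minor-monotone, tw(G) ≥ tw(K_{4}) = 3. The upper and lower bounds meet at 3, so that is the treewidth.

Treewidth 3.
One optimal decomposition is:
Bags: B1 = {1, 2, 7, 10}  B2 = {2, 7, 10, 11}  B3 = {2, 5, 7, 11}  B4 = {4, 5, 7, 11}  B5 = {4, 5, 9, 11}  B6 = {3, 4, 5, 9}  B7 = {3, 4, 9, 12}  B8 = {3, 6, 9, 12}  B9 = {3, 6, 8, 12}
Tree: B1–B2, B2–B3, B3–B4, B4–B5, B5–B6, B6–B7, B7–B8, B8–B9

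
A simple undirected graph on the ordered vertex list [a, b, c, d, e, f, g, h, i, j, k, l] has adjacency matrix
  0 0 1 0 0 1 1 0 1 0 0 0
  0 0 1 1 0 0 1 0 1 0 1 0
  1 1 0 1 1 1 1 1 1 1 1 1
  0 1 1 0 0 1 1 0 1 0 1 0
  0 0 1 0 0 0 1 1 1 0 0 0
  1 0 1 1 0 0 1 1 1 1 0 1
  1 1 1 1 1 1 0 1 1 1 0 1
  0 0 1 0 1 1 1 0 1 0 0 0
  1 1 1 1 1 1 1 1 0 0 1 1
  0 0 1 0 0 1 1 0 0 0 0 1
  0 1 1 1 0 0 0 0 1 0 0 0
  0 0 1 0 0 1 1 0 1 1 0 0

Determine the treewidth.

4

A width-4 tree decomposition is:
Bags: B1 = {c, f, g, i, l}  B2 = {c, d, f, g, i}  B3 = {c, f, g, j, l}  B4 = {a, c, f, g, i}  B5 = {b, c, d, g, i}  B6 = {b, c, d, i, k}  B7 = {c, f, g, h, i}  B8 = {c, e, g, h, i}
Tree: B1–B2, B1–B3, B1–B4, B2–B5, B5–B6, B4–B7, B7–B8
The largest bag has 5 vertices, giving width 4; this decomposition certifies tw(G) ≤ 4. Conversely, {c, f, g, j, l} is a clique of size 5, and the vertices of any clique must share a bag in every tree decomposition; so some bag has ≥ 5 vertices and tw(G) ≥ 4. Combining the bounds, tw(G) = 4.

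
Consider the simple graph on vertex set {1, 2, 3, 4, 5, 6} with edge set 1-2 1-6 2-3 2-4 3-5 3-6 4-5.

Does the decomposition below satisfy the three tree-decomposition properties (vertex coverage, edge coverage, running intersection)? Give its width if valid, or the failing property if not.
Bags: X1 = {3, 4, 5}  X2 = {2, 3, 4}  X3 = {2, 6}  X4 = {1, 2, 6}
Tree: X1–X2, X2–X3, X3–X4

No — edge (3,6) lies in no bag.

A tree decomposition must satisfy three properties: every vertex lies in some bag; for every edge, both endpoints lie together in some bag; and for every vertex, the bags containing it form a connected subtree. Here edge (3,6) lies in no bag, so the decomposition is invalid.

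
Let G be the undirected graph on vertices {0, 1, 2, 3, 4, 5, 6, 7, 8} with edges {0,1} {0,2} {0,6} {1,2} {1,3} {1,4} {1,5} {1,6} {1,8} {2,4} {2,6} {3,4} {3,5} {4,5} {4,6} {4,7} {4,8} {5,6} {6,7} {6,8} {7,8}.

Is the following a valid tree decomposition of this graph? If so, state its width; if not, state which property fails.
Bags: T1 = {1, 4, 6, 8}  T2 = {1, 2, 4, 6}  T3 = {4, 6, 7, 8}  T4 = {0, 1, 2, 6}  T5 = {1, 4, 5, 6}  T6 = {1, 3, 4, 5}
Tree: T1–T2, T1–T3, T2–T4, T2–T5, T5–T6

Yes; width 3.

Every vertex of G appears in some bag (union = {0, 1, 2, 3, 4, 5, 6, 7, 8}); every edge is covered by a bag; and for each vertex v the set of bags containing v is connected in the bag tree. The decomposition is therefore valid. The largest bag has 4 vertices, so the width is 3.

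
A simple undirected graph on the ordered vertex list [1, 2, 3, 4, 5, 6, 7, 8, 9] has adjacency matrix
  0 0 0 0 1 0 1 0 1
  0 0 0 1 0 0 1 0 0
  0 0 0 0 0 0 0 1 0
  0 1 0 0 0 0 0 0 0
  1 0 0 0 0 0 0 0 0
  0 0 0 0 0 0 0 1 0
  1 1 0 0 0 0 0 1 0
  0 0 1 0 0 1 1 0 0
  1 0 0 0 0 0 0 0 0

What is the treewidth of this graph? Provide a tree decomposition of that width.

The largest bag has 2 vertices, giving width 1; this decomposition certifies tw(G) ≤ 1. Since G has at least one edge (e.g. 7–8), it is not an edgeless graph, so tw(G) ≥ 1. Hence tw(G) = 1 exactly.

Treewidth 1.
Bags: B1 = {7, 8}  B2 = {3, 8}  B3 = {6, 8}  B4 = {1, 7}  B5 = {2, 7}  B6 = {1, 5}  B7 = {2, 4}  B8 = {1, 9}
Tree: B1–B2, B2–B3, B1–B4, B4–B5, B4–B6, B5–B7, B4–B8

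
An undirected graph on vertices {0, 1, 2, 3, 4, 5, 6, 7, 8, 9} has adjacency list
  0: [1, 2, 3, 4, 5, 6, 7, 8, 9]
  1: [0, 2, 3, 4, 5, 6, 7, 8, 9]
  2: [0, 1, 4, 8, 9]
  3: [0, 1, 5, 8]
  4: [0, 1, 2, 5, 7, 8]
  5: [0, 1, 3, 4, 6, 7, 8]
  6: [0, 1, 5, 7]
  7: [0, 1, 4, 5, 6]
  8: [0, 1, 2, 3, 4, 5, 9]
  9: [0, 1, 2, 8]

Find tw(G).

A width-4 tree decomposition is:
Bags: B1 = {0, 1, 2, 4, 8}  B2 = {0, 1, 4, 5, 8}  B3 = {0, 1, 2, 8, 9}  B4 = {0, 1, 4, 5, 7}  B5 = {0, 1, 3, 5, 8}  B6 = {0, 1, 5, 6, 7}
Tree: B1–B2, B1–B3, B2–B4, B2–B5, B4–B6
The largest bag has 5 vertices, giving width 4; this decomposition certifies tw(G) ≤ 4. Conversely, {0, 1, 2, 8, 9} is a clique of size 5, and the vertices of any clique must share a bag in every tree decomposition; so some bag has ≥ 5 vertices and tw(G) ≥ 4. Combining the bounds, tw(G) = 4.

4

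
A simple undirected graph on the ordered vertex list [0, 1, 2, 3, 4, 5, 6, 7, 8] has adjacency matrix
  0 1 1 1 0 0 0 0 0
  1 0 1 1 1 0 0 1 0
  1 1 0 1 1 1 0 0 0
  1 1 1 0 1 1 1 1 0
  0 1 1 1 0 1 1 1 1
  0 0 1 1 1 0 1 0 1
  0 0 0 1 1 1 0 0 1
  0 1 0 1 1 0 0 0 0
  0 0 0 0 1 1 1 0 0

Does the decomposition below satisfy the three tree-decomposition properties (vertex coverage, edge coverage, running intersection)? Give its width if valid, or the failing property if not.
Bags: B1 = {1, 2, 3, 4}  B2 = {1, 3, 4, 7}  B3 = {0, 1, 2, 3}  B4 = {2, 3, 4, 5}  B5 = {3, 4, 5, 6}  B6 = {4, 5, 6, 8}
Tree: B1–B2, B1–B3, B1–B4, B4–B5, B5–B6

Yes; width 3.

Every vertex of G appears in some bag (union = {0, 1, 2, 3, 4, 5, 6, 7, 8}); every edge is covered by a bag; and for each vertex v the set of bags containing v is connected in the bag tree. The decomposition is therefore valid. The largest bag has 4 vertices, so the width is 3.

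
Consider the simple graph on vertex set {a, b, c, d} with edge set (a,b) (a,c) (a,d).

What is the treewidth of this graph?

A width-1 tree decomposition is:
Bags: B1 = {a, d}  B2 = {a, c}  B3 = {a, b}
Tree: B1–B2, B1–B3
Every bag has size at most 2, so the width is 2 − 1 = 1 and tw(G) ≤ 1. Since G has at least one edge (e.g. a–d), it is not an edgeless graph, so tw(G) ≥ 1. Combining the bounds, tw(G) = 1.

1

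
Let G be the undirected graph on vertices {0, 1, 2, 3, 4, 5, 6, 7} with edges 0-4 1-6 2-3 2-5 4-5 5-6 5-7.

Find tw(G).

1

A width-1 tree decomposition is:
Bags: B1 = {4, 5}  B2 = {0, 4}  B3 = {5, 6}  B4 = {1, 6}  B5 = {2, 5}  B6 = {2, 3}  B7 = {5, 7}
Tree: B1–B2, B1–B3, B3–B4, B1–B5, B5–B6, B1–B7
Every bag has size at most 2, so the width is 2 − 1 = 1 and tw(G) ≤ 1. Since G has at least one edge (e.g. 4–5), it is not an edgeless graph, so tw(G) ≥ 1. Hence tw(G) = 1 exactly.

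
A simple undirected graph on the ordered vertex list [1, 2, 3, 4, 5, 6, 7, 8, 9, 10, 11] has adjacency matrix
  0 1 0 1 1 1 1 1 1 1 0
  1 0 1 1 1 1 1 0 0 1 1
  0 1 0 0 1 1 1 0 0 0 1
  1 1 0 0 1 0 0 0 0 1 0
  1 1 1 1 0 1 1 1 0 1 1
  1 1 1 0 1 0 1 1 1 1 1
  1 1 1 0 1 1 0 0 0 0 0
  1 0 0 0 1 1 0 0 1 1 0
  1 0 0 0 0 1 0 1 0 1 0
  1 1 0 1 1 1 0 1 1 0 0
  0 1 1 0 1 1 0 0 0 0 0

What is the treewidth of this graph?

A width-4 tree decomposition is:
Bags: B1 = {1, 5, 6, 8, 10}  B2 = {1, 2, 5, 6, 10}  B3 = {1, 6, 8, 9, 10}  B4 = {1, 2, 5, 6, 7}  B5 = {1, 2, 4, 5, 10}  B6 = {2, 3, 5, 6, 7}  B7 = {2, 3, 5, 6, 11}
Tree: B1–B2, B1–B3, B2–B4, B2–B5, B4–B6, B6–B7
The largest bag has 5 vertices, giving width 4; this decomposition certifies tw(G) ≤ 4. Conversely, {1, 6, 8, 9, 10} is a clique of size 5, and the vertices of any clique must share a bag in every tree decomposition; so some bag has ≥ 5 vertices and tw(G) ≥ 4. Hence tw(G) = 4 exactly.

4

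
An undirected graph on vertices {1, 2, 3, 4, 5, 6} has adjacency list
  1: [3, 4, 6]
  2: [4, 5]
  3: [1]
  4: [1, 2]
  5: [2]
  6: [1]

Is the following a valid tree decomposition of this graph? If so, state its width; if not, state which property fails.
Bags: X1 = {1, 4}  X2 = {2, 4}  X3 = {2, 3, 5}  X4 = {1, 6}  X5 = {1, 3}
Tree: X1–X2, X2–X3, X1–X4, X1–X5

A tree decomposition must satisfy three properties: every vertex lies in some bag; for every edge, both endpoints lie together in some bag; and for every vertex, the bags containing it form a connected subtree. Here bags containing vertex 3 are not connected in the tree, so the decomposition is invalid.

No — bags containing vertex 3 are not connected in the tree.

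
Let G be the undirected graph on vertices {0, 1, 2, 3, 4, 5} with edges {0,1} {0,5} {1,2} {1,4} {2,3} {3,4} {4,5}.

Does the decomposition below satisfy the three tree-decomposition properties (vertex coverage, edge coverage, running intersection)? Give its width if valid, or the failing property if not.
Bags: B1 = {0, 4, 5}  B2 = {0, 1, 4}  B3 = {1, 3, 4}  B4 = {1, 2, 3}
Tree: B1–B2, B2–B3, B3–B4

Yes; width 2.

Vertex coverage: the bags together contain {0, 1, 2, 3, 4, 5}, the full vertex set. Edge coverage: each edge of G has both endpoints in at least one bag. Running intersection: for every vertex, the bags containing it form a connected subtree. All three properties hold, so this is a valid tree decomposition of width max|bag| − 1 = 2, and hence tw(G) ≤ 2.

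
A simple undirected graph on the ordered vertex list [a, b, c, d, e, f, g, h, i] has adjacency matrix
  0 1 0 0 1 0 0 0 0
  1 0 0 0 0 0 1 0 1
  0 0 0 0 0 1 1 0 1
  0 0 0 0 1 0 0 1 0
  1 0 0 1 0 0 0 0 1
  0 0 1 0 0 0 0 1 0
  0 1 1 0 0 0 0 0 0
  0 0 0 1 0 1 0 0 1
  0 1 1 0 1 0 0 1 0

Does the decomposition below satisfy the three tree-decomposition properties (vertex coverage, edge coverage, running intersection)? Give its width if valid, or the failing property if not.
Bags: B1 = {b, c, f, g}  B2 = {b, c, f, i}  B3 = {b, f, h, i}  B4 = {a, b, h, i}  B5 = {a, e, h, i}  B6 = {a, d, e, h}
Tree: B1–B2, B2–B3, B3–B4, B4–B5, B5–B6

Every vertex of G appears in some bag (union = {a, b, c, d, e, f, g, h, i}); every edge is covered by a bag; and for each vertex v the set of bags containing v is connected in the bag tree. The decomposition is therefore valid. The largest bag has 4 vertices, so the width is 3.

Yes; width 3.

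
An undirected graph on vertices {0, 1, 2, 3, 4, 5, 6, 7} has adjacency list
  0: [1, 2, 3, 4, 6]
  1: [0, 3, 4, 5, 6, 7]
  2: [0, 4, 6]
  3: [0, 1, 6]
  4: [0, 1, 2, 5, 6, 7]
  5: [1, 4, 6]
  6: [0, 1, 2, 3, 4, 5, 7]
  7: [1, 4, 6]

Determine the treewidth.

A width-3 tree decomposition is:
Bags: B1 = {0, 1, 4, 6}  B2 = {1, 4, 5, 6}  B3 = {1, 4, 6, 7}  B4 = {0, 1, 3, 6}  B5 = {0, 2, 4, 6}
Tree: B1–B2, B1–B3, B1–B4, B1–B5
Every bag has size at most 4, so the width is 4 − 1 = 3 and tw(G) ≤ 3. Conversely, {0, 1, 3, 6} is a clique of size 4, and the vertices of any clique must share a bag in every tree decomposition; so some bag has ≥ 4 vertices and tw(G) ≥ 3. Therefore the treewidth is 3.

3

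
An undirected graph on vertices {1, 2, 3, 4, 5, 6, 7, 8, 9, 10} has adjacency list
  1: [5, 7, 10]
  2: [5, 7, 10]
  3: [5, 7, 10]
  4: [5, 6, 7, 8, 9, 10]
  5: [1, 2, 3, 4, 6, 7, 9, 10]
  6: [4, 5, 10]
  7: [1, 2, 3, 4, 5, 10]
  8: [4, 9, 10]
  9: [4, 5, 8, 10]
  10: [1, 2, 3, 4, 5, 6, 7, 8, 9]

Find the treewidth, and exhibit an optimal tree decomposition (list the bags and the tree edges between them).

Every bag has size at most 4, so the width is 4 − 1 = 3 and tw(G) ≤ 3. Conversely, {4, 8, 9, 10} is a clique of size 4, and the vertices of any clique must share a bag in every tree decomposition; so some bag has ≥ 4 vertices and tw(G) ≥ 3. The upper and lower bounds meet at 3, so that is the treewidth.

Treewidth 3.
One such decomposition:
Bags: B1 = {2, 5, 7, 10}  B2 = {4, 5, 7, 10}  B3 = {4, 5, 6, 10}  B4 = {4, 5, 9, 10}  B5 = {4, 8, 9, 10}  B6 = {3, 5, 7, 10}  B7 = {1, 5, 7, 10}
Tree: B1–B2, B2–B3, B3–B4, B4–B5, B2–B6, B6–B7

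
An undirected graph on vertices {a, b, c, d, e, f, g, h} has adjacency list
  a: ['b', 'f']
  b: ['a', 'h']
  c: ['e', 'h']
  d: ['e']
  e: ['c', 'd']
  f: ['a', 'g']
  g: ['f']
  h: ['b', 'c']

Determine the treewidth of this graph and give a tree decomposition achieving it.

The largest bag has 2 vertices, giving width 1; this decomposition certifies tw(G) ≤ 1. Any graph with an edge has treewidth ≥ 1, and G has the edge g–f. Combining the bounds, tw(G) = 1.

Treewidth 1.
One optimal decomposition is:
Bags: B1 = {f, g}  B2 = {a, f}  B3 = {a, b}  B4 = {b, h}  B5 = {c, h}  B6 = {c, e}  B7 = {d, e}
Tree: B1–B2, B2–B3, B3–B4, B4–B5, B5–B6, B6–B7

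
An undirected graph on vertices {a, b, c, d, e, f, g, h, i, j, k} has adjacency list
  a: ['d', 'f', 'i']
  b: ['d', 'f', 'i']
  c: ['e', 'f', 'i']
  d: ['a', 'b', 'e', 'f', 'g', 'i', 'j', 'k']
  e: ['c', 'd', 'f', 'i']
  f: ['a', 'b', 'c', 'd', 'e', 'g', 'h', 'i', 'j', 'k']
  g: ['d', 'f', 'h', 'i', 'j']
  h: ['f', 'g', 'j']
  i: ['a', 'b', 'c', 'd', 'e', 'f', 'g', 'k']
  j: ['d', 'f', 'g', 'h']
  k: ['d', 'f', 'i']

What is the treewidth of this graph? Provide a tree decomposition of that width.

Treewidth 3.
One such decomposition:
Bags: B1 = {d, f, i, k}  B2 = {d, e, f, i}  B3 = {b, d, f, i}  B4 = {d, f, g, i}  B5 = {c, e, f, i}  B6 = {d, f, g, j}  B7 = {f, g, h, j}  B8 = {a, d, f, i}
Tree: B1–B2, B2–B3, B3–B4, B2–B5, B4–B6, B6–B7, B4–B8

Each bag holds 4 vertices, so the decomposition has width 3, which upper-bounds the treewidth. Conversely, {d, f, g, j} is a clique of size 4, and the vertices of any clique must share a bag in every tree decomposition; so some bag has ≥ 4 vertices and tw(G) ≥ 3. Therefore the treewidth is 3.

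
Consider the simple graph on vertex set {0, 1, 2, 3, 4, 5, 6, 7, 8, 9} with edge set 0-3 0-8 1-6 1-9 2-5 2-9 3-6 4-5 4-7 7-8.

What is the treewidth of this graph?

2

A width-2 tree decomposition is:
Bags: B1 = {4, 5, 7}  B2 = {5, 7, 8}  B3 = {0, 5, 8}  B4 = {0, 3, 5}  B5 = {3, 5, 6}  B6 = {1, 5, 6}  B7 = {1, 5, 9}  B8 = {2, 5, 9}
Tree: B1–B2, B2–B3, B3–B4, B4–B5, B5–B6, B6–B7, B7–B8
Every bag has size at most 3, so the width is 3 − 1 = 2 and tw(G) ≤ 2. For the lower bound, G contains the cycle 5–4–7–8–0–3–6–1–9–2–5, so G is not a forest; only forests have treewidth ≤ 1, hence tw(G) ≥ 2. Combining the bounds, tw(G) = 2.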